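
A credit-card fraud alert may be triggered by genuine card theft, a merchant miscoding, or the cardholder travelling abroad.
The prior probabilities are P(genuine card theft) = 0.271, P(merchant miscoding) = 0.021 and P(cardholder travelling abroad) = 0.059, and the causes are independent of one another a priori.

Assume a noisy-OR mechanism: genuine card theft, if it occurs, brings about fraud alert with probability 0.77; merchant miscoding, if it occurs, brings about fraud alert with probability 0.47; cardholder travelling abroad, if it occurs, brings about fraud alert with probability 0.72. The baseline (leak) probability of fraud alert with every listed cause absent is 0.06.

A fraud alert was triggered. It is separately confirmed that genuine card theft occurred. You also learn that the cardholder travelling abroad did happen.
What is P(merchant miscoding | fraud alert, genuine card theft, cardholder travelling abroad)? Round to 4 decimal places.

Under noisy-OR, P(fraud alert | causes) = 1 − (1−0.06)·∏(1−qᵢ) over the active causes.
For the numerator, keep only merchant miscoding=true terms: 0.967916×0.021 = 0.020326
Normalizer over all consistent configurations: 0.939464×0.979 + 0.967916×0.021 = 0.940061
P(merchant miscoding | fraud alert, genuine card theft, cardholder travelling abroad) = 0.020326/0.940061 ≈ 0.0216

P(merchant miscoding | fraud alert, genuine card theft, cardholder travelling abroad) ≈ 0.0216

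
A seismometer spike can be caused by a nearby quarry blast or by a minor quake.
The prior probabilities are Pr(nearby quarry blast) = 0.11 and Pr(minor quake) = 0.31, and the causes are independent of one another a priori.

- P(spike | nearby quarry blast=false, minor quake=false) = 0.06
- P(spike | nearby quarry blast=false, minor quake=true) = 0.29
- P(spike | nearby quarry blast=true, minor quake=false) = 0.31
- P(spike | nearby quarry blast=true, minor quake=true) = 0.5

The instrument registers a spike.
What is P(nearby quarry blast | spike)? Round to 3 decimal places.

P(nearby quarry blast | spike) ≈ 0.258

Enumerate the 4 (nearby quarry blast, minor quake) configurations and weight by the priors:
  P(spike) = 0.06×0.89×0.69 + 0.29×0.89×0.31 + 0.31×0.11×0.69 + 0.5×0.11×0.31
        = 0.036846 + 0.080011 + 0.023529 + 0.017050 = 0.157436
Keeping only the nearby quarry blast-present terms gives 0.040579, so
  P(nearby quarry blast | spike) = 0.040579 / 0.157436 ≈ 0.258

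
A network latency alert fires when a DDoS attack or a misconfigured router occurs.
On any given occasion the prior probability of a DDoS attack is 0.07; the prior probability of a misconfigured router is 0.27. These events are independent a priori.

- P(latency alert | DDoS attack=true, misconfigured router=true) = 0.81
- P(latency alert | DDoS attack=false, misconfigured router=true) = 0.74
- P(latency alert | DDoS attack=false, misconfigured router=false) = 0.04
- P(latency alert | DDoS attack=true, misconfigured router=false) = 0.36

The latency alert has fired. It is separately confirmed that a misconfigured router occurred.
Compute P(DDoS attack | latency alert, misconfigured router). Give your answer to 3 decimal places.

P(DDoS attack | latency alert, misconfigured router) ≈ 0.076

Enumerate both values of DDoS attack and weight by the priors:
  P(latency alert | misconfigured router) = 0.74*0.93 + 0.81*0.07
        = 0.688200 + 0.056700 = 0.744900
Keeping only the DDoS attack-present terms gives 0.056700, so
  P(DDoS attack | latency alert, misconfigured router) = 0.056700 / 0.744900 ≈ 0.076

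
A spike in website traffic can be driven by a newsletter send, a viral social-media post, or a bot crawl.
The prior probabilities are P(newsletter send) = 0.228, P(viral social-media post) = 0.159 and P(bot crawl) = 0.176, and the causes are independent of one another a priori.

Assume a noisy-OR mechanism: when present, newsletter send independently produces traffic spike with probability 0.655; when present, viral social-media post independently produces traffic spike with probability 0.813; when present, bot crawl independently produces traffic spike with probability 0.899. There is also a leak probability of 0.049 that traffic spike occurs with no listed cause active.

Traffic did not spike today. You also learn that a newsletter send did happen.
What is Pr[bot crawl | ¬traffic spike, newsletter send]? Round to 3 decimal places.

Pr[bot crawl | ¬traffic spike, newsletter send] ≈ 0.021

Under noisy-OR, P(traffic spike | causes) = 1 − (1−0.049)·∏(1−qᵢ) over the active causes.
Sum P(¬traffic spike|·) weighted by the priors over the 4 (viral social-media post, bot crawl) configurations:
  P(¬traffic spike | newsletter send) = 0.328095×0.841×0.824 + 0.033138×0.841×0.176 + 0.061354×0.159×0.824 + 0.006197×0.159×0.176
        = 0.227365 + 0.004905 + 0.008038 + 0.000173 = 0.240481
Configurations with bot crawl contribute 0.005078, so
  P(bot crawl | ¬traffic spike, newsletter send) = 0.005078 / 0.240481 ≈ 0.021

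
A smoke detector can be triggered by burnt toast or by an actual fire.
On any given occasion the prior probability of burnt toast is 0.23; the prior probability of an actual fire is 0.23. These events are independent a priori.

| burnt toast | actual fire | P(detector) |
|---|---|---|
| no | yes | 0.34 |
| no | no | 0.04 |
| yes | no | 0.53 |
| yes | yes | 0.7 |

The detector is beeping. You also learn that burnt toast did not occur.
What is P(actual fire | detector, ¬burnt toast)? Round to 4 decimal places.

By total probability over both values of actual fire:
  P(detector | ¬burnt toast) = 0.04·0.77 + 0.34·0.23
        = 0.030800 + 0.078200 = 0.109000
The terms with actual fire present sum to 0.078200, so
  P(actual fire | detector, ¬burnt toast) = 0.078200 / 0.109000 ≈ 0.7174

P(actual fire | detector, ¬burnt toast) ≈ 0.7174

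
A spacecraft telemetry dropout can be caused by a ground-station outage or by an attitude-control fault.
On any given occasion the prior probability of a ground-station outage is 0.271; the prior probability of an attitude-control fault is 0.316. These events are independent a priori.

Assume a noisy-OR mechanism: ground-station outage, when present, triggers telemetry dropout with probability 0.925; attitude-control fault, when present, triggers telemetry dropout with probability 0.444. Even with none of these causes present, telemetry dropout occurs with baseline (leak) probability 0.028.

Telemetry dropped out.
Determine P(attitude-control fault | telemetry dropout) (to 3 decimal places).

P(attitude-control fault | telemetry dropout) ≈ 0.503

Under noisy-OR, P(telemetry dropout | causes) = 1 − (1−0.028)·∏(1−qᵢ) over the active causes.
By total probability over the 4 (ground-station outage, attitude-control fault) configurations:
  P(telemetry dropout) = 0.028×0.729×0.684 + 0.459568×0.729×0.316 + 0.9271×0.271×0.684 + 0.959468×0.271×0.316
        = 0.013962 + 0.105868 + 0.171851 + 0.082165 = 0.373846
The terms with attitude-control fault present sum to 0.188033, so
  P(attitude-control fault | telemetry dropout) = 0.188033 / 0.373846 ≈ 0.503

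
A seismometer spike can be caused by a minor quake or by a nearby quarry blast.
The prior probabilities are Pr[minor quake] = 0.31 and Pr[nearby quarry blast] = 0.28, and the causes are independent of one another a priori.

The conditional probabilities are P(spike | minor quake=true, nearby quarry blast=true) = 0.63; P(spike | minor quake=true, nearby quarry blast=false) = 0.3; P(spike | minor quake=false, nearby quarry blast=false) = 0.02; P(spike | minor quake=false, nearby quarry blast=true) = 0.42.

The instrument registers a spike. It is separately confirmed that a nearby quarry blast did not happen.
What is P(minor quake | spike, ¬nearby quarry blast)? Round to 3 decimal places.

Enumerate both values of minor quake and weight by the priors:
  P(spike | ¬nearby quarry blast) = 0.02×0.69 + 0.3×0.31
        = 0.013800 + 0.093000 = 0.106800
The terms with minor quake present sum to 0.093000, so
  P(minor quake | spike, ¬nearby quarry blast) = 0.093000 / 0.106800 ≈ 0.871

P(minor quake | spike, ¬nearby quarry blast) ≈ 0.871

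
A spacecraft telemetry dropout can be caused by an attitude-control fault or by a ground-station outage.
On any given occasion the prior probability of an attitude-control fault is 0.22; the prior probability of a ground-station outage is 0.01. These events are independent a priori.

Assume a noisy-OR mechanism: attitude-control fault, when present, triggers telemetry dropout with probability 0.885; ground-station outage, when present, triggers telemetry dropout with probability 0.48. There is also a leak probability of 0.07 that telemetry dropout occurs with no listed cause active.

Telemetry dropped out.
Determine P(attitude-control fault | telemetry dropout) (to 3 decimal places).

Under noisy-OR, P(telemetry dropout | causes) = 1 − (1−0.07)·∏(1−qᵢ) over the active causes.
Weight on attitude-control fault=true, given the evidence: 0.194506 + 0.002078 = 0.196584
Denominator P(telemetry dropout): 0.07·0.78·0.99 + 0.5164·0.78·0.01 + 0.89305·0.22·0.99 + 0.944386·0.22·0.01 = 0.254666
P(attitude-control fault | telemetry dropout) = 0.196584/0.254666 ≈ 0.772

P(attitude-control fault | telemetry dropout) ≈ 0.772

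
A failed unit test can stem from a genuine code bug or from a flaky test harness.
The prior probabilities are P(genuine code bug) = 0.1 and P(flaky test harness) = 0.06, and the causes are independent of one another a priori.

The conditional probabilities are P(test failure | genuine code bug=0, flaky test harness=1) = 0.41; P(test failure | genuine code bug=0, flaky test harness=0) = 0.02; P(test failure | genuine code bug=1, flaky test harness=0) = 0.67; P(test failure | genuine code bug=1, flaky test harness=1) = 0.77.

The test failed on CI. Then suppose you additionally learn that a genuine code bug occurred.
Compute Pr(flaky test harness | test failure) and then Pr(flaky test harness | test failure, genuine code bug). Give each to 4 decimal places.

Pr(flaky test harness | test failure) ≈ 0.2509; Pr(flaky test harness | test failure, genuine code bug) ≈ 0.0683

Enumerate the 4 (genuine code bug, flaky test harness) configurations and weight by the priors:
  P(test failure) = 0.02×0.9×0.94 + 0.41×0.9×0.06 + 0.67×0.1×0.94 + 0.77×0.1×0.06
        = 0.016920 + 0.022140 + 0.062980 + 0.004620 = 0.106660
The terms with flaky test harness present sum to 0.026760, so
  P(flaky test harness | test failure) = 0.026760 / 0.106660 ≈ 0.2509

Now also conditioning on genuine code bug=true:
P(test failure | genuine code bug) = 0.67·0.94 + 0.77·0.06 = 0.629800 + 0.046200 = 0.676000
Restricting to configurations with flaky test harness present: 0.77·0.06 = 0.046200.
P(flaky test harness | test failure, genuine code bug) = 0.046200 / 0.676000 ≈ 0.0683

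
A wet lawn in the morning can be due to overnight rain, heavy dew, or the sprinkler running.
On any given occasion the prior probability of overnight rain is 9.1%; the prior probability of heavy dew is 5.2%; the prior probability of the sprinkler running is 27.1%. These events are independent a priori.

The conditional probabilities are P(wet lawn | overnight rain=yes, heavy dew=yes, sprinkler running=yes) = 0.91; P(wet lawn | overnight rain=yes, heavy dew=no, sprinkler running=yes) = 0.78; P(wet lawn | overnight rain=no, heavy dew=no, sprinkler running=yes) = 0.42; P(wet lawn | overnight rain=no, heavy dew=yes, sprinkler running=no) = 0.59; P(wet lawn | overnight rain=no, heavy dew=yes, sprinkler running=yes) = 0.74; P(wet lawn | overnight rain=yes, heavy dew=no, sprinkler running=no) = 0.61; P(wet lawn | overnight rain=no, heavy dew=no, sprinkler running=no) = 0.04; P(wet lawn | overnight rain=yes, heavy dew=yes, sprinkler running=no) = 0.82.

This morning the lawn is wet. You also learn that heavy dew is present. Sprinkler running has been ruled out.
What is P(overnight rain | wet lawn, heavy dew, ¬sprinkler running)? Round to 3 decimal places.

P(overnight rain | wet lawn, heavy dew, ¬sprinkler running) ≈ 0.122

By total probability over both values of overnight rain:
  P(wet lawn | heavy dew, ¬sprinkler running) = 0.59×0.909 + 0.82×0.091
        = 0.536310 + 0.074620 = 0.610930
Keeping only the overnight rain-present terms gives 0.074620, so
  P(overnight rain | wet lawn, heavy dew, ¬sprinkler running) = 0.074620 / 0.610930 ≈ 0.122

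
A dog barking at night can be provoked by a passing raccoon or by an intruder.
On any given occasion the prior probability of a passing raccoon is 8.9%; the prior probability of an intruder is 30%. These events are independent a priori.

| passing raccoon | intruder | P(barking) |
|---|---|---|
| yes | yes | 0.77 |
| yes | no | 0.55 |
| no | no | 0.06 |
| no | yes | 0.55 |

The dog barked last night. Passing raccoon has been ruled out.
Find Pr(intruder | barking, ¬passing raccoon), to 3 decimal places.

Pr(intruder | barking, ¬passing raccoon) ≈ 0.797

Sum P(barking|·) weighted by the priors over both values of intruder:
  P(barking | ¬passing raccoon) = 0.06·0.7 + 0.55·0.3
        = 0.042000 + 0.165000 = 0.207000
The terms with intruder present sum to 0.165000, so
  P(intruder | barking, ¬passing raccoon) = 0.165000 / 0.207000 ≈ 0.797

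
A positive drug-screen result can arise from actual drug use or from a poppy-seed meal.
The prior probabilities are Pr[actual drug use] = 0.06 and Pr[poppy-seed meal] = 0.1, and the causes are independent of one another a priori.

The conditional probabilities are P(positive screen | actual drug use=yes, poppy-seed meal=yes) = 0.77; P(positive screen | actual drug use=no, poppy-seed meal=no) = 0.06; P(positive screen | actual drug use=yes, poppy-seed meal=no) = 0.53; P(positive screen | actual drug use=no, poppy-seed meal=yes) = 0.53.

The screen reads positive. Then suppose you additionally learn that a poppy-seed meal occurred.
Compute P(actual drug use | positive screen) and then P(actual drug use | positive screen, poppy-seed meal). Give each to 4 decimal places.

P(actual drug use | positive screen) ≈ 0.2484; P(actual drug use | positive screen, poppy-seed meal) ≈ 0.0849

For the numerator, keep only actual drug use=true terms: 0.028620 + 0.004620 = 0.033240
Denominator P(positive screen): 0.06×0.94×0.9 + 0.53×0.94×0.1 + 0.53×0.06×0.9 + 0.77×0.06×0.1 = 0.133820
Posterior = 0.033240 / 0.133820 ≈ 0.2484

Now condition on the additional information:
P(positive screen | poppy-seed meal) = 0.53×0.94 + 0.77×0.06 = 0.498200 + 0.046200 = 0.544400
The actual drug use-present share is 0.77×0.06 = 0.046200.
So P(actual drug use | positive screen, poppy-seed meal) = 0.046200/0.544400 ≈ 0.0849.
— poppy-seed meal explains away the evidence for actual drug use.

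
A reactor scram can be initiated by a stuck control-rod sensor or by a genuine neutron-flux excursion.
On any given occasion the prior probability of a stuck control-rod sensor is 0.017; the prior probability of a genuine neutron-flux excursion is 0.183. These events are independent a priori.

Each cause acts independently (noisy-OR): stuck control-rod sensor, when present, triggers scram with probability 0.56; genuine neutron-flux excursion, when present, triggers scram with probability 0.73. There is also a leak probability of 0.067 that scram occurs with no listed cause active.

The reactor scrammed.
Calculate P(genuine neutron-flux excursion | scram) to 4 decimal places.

P(genuine neutron-flux excursion | scram) ≈ 0.6890

Under noisy-OR, P(scram | causes) = 1 − (1−0.067)·∏(1−qᵢ) over the active causes.
P(scram) = 0.067×0.983×0.817 + 0.74809×0.983×0.183 + 0.58948×0.017×0.817 + 0.88916×0.017×0.183 = 0.053808 + 0.134573 + 0.008187 + 0.002766 = 0.199334
The genuine neutron-flux excursion-present share is 0.134573 + 0.002766 = 0.137339.
So P(genuine neutron-flux excursion | scram) = 0.137339/0.199334 ≈ 0.6890.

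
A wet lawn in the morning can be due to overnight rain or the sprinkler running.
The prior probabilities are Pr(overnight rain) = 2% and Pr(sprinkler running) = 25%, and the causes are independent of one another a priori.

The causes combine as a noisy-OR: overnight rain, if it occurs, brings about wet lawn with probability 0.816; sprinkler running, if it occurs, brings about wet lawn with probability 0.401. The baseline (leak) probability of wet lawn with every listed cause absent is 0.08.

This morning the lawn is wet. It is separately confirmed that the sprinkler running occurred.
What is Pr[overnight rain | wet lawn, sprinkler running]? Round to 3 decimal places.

Under noisy-OR, P(wet lawn | causes) = 1 − (1−0.08)·∏(1−qᵢ) over the active causes.
Numerator (weight on configurations with overnight rain): 0.898601*0.02 = 0.017972
The normalizing constant is 0.44892*0.98 + 0.898601*0.02 = 0.457914
Posterior = 0.017972 / 0.457914 ≈ 0.039

Pr[overnight rain | wet lawn, sprinkler running] ≈ 0.039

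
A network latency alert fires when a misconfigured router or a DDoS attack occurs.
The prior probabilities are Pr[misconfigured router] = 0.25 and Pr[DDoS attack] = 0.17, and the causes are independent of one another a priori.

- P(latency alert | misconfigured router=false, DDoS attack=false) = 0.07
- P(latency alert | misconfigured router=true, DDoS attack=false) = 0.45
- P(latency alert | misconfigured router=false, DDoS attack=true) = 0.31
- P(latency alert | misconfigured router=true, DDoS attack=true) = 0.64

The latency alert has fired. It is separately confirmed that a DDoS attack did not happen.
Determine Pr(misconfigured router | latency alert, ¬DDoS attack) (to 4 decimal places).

Sum P(latency alert|·) weighted by the priors over both values of misconfigured router:
  P(latency alert | ¬DDoS attack) = 0.07*0.75 + 0.45*0.25
        = 0.052500 + 0.112500 = 0.165000
Configurations with misconfigured router contribute 0.112500, so
  P(misconfigured router | latency alert, ¬DDoS attack) = 0.112500 / 0.165000 ≈ 0.6818

Pr(misconfigured router | latency alert, ¬DDoS attack) ≈ 0.6818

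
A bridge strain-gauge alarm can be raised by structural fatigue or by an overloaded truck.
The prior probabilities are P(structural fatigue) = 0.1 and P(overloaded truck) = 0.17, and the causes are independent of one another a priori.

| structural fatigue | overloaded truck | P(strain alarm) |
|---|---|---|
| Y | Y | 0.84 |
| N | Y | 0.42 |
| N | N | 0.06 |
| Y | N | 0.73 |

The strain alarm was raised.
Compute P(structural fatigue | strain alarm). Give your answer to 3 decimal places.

P(structural fatigue | strain alarm) ≈ 0.407

Enumerate the 4 (structural fatigue, overloaded truck) configurations and weight by the priors:
  P(strain alarm) = 0.06×0.9×0.83 + 0.42×0.9×0.17 + 0.73×0.1×0.83 + 0.84×0.1×0.17
        = 0.044820 + 0.064260 + 0.060590 + 0.014280 = 0.183950
Keeping only the structural fatigue-present terms gives 0.074870, so
  P(structural fatigue | strain alarm) = 0.074870 / 0.183950 ≈ 0.407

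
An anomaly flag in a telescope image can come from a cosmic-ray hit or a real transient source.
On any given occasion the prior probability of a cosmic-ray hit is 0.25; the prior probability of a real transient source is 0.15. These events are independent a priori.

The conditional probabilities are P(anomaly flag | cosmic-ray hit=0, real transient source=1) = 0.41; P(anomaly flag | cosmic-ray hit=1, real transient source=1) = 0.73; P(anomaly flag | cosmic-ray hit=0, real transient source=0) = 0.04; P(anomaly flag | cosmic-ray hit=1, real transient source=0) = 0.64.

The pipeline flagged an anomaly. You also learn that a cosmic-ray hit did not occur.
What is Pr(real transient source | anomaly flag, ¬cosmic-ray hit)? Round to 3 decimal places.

Enumerate both values of real transient source and weight by the priors:
  P(anomaly flag | ¬cosmic-ray hit) = 0.04*0.85 + 0.41*0.15
        = 0.034000 + 0.061500 = 0.095500
Configurations with real transient source contribute 0.061500, so
  P(real transient source | anomaly flag, ¬cosmic-ray hit) = 0.061500 / 0.095500 ≈ 0.644

Pr(real transient source | anomaly flag, ¬cosmic-ray hit) ≈ 0.644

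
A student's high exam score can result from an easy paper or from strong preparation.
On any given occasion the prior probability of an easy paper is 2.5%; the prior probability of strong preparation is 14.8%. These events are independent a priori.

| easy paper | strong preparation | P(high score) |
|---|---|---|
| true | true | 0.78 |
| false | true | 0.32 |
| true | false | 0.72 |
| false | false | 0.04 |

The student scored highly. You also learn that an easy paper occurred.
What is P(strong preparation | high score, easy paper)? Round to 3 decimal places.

P(high score | easy paper) = 0.72×0.852 + 0.78×0.148 = 0.613440 + 0.115440 = 0.728880
Of this, 0.115440 comes from 0.78×0.148 (the strong preparation=true cases).
So P(strong preparation | high score, easy paper) = 0.115440/0.728880 ≈ 0.158.

P(strong preparation | high score, easy paper) ≈ 0.158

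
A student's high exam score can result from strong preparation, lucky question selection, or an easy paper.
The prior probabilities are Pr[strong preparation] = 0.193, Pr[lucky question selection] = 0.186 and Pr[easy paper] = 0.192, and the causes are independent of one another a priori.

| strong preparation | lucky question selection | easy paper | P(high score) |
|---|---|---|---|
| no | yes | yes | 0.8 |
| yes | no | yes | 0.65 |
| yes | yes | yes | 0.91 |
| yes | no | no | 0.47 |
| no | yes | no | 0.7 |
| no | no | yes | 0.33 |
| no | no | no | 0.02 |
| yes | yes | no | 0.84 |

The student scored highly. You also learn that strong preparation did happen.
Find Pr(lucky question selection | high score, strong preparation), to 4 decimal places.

Pr(lucky question selection | high score, strong preparation) ≈ 0.2788

P(high score | strong preparation) = 0.47×0.814×0.808 + 0.65×0.814×0.192 + 0.84×0.186×0.808 + 0.91×0.186×0.192 = 0.309125 + 0.101587 + 0.126242 + 0.032498 = 0.569452
Restricting to configurations with lucky question selection present: 0.126242 + 0.032498 = 0.158740.
P(lucky question selection | high score, strong preparation) = 0.158740 / 0.569452 ≈ 0.2788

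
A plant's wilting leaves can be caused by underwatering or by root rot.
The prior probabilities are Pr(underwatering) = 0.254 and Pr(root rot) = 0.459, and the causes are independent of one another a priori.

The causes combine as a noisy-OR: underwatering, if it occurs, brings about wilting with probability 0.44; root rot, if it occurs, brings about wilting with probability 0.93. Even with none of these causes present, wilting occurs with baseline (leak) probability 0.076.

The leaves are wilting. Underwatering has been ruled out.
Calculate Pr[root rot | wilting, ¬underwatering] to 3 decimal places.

Under noisy-OR, P(wilting | causes) = 1 − (1−0.076)·∏(1−qᵢ) over the active causes.
P(wilting | ¬underwatering) = 0.076·0.541 + 0.93532·0.459 = 0.041116 + 0.429312 = 0.470428
Restricting to configurations with root rot present: 0.93532·0.459 = 0.429312.
P(root rot | wilting, ¬underwatering) = 0.429312 / 0.470428 ≈ 0.913

Pr[root rot | wilting, ¬underwatering] ≈ 0.913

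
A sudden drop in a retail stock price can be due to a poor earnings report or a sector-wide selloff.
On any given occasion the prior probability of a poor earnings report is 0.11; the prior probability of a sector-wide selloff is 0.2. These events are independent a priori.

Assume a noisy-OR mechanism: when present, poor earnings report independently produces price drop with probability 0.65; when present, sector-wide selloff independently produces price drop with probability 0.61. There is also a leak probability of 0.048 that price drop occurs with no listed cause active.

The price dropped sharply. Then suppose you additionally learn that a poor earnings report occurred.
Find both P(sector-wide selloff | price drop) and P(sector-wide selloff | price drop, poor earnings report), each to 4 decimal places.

P(sector-wide selloff | price drop) ≈ 0.5853; P(sector-wide selloff | price drop, poor earnings report) ≈ 0.2460

Under noisy-OR, P(price drop | causes) = 1 − (1−0.048)·∏(1−qᵢ) over the active causes.
By total probability over the 4 (poor earnings report, sector-wide selloff) configurations:
  P(price drop) = 0.048*0.89*0.8 + 0.62872*0.89*0.2 + 0.6668*0.11*0.8 + 0.870052*0.11*0.2
        = 0.034176 + 0.111912 + 0.058678 + 0.019141 = 0.223907
The terms with sector-wide selloff present sum to 0.131053, so
  P(sector-wide selloff | price drop) = 0.131053 / 0.223907 ≈ 0.5853

Now condition on the additional information:
Enumerate both values of sector-wide selloff and weight by the priors:
  P(price drop | poor earnings report) = 0.6668*0.8 + 0.870052*0.2
        = 0.533440 + 0.174010 = 0.707450
Configurations with sector-wide selloff contribute 0.174010, so
  P(sector-wide selloff | price drop, poor earnings report) = 0.174010 / 0.707450 ≈ 0.2460
This is intercausal reasoning (explaining away): once poor earnings report accounts for the price drop, sector-wide selloff becomes less likely.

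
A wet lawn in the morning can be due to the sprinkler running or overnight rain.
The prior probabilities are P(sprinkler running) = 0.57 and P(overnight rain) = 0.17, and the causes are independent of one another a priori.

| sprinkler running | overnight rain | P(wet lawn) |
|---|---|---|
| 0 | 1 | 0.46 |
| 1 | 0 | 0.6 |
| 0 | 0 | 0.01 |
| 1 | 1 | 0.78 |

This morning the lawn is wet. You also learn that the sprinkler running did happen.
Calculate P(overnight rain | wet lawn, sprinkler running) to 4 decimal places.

P(wet lawn | sprinkler running) = 0.6·0.83 + 0.78·0.17 = 0.498000 + 0.132600 = 0.630600
Restricting to configurations with overnight rain present: 0.78·0.17 = 0.132600.
Hence the posterior is 0.132600/0.630600 ≈ 0.2103.

P(overnight rain | wet lawn, sprinkler running) ≈ 0.2103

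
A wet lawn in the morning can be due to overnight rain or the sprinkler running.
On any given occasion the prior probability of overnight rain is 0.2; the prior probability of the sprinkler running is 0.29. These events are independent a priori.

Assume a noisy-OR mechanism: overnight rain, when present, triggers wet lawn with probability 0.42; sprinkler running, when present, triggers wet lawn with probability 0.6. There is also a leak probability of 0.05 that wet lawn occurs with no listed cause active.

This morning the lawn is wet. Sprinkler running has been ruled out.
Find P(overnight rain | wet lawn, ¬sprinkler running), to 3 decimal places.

P(overnight rain | wet lawn, ¬sprinkler running) ≈ 0.692

Under noisy-OR, P(wet lawn | causes) = 1 − (1−0.05)·∏(1−qᵢ) over the active causes.
For the numerator, keep only overnight rain=true terms: 0.449*0.2 = 0.089800
Denominator P(wet lawn | ¬sprinkler running): 0.05*0.8 + 0.449*0.2 = 0.129800
Posterior = 0.089800 / 0.129800 ≈ 0.692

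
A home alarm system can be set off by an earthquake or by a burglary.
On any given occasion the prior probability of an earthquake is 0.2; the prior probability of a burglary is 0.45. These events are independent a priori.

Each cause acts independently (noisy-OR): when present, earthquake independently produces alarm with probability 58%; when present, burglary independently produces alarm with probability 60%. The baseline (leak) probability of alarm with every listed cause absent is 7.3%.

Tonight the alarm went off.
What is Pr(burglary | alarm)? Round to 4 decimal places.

Pr(burglary | alarm) ≈ 0.7529

Under noisy-OR, P(alarm | causes) = 1 − (1−0.073)·∏(1−qᵢ) over the active causes.
Enumerate the 4 (earthquake, burglary) configurations and weight by the priors:
  P(alarm) = 0.073×0.8×0.55 + 0.6292×0.8×0.45 + 0.61066×0.2×0.55 + 0.844264×0.2×0.45
        = 0.032120 + 0.226512 + 0.067173 + 0.075984 = 0.401789
Configurations with burglary contribute 0.302496, so
  P(burglary | alarm) = 0.302496 / 0.401789 ≈ 0.7529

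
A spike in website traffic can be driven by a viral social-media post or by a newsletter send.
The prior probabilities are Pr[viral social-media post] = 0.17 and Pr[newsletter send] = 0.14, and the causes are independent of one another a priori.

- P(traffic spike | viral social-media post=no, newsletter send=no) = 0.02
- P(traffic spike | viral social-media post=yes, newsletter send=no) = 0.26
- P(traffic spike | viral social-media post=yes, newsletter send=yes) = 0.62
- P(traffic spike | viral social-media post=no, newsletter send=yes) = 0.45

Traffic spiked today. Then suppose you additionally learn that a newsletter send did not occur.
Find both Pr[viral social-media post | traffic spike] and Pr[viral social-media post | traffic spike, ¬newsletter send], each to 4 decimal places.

Pr[viral social-media post | traffic spike] ≈ 0.4422; Pr[viral social-media post | traffic spike, ¬newsletter send] ≈ 0.7270

P(traffic spike) = 0.02×0.83×0.86 + 0.45×0.83×0.14 + 0.26×0.17×0.86 + 0.62×0.17×0.14 = 0.014276 + 0.052290 + 0.038012 + 0.014756 = 0.119334
Restricting to configurations with viral social-media post present: 0.038012 + 0.014756 = 0.052768.
So P(viral social-media post | traffic spike) = 0.052768/0.119334 ≈ 0.4422.

Now condition on the additional information:
P(traffic spike | ¬newsletter send) = 0.02×0.83 + 0.26×0.17 = 0.016600 + 0.044200 = 0.060800
The viral social-media post-present share is 0.26×0.17 = 0.044200.
Hence the posterior is 0.044200/0.060800 ≈ 0.7270.
With newsletter send excluded, viral social-media post must carry more of the explanatory weight for the traffic spike.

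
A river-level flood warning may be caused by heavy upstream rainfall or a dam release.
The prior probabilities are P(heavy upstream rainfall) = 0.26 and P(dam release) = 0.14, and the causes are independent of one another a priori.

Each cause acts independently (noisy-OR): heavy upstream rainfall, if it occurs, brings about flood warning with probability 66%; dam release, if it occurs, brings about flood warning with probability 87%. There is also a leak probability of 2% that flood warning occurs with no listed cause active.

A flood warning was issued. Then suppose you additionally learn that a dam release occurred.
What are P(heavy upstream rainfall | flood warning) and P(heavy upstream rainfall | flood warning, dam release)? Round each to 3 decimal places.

Under noisy-OR, P(flood warning | causes) = 1 − (1−0.02)·∏(1−qᵢ) over the active causes.
Sum P(flood warning|·) weighted by the priors over the 4 (heavy upstream rainfall, dam release) configurations:
  P(flood warning) = 0.02*0.74*0.86 + 0.8726*0.74*0.14 + 0.6668*0.26*0.86 + 0.956684*0.26*0.14
        = 0.012728 + 0.090401 + 0.149096 + 0.034823 = 0.287048
Keeping only the heavy upstream rainfall-present terms gives 0.183919, so
  P(heavy upstream rainfall | flood warning) = 0.183919 / 0.287048 ≈ 0.641

With the extra evidence:
Sum P(flood warning|·) weighted by the priors over both values of heavy upstream rainfall:
  P(flood warning | dam release) = 0.8726×0.74 + 0.956684×0.26
        = 0.645724 + 0.248738 = 0.894462
The terms with heavy upstream rainfall present sum to 0.248738, so
  P(heavy upstream rainfall | flood warning, dam release) = 0.248738 / 0.894462 ≈ 0.278

P(heavy upstream rainfall | flood warning) ≈ 0.641; P(heavy upstream rainfall | flood warning, dam release) ≈ 0.278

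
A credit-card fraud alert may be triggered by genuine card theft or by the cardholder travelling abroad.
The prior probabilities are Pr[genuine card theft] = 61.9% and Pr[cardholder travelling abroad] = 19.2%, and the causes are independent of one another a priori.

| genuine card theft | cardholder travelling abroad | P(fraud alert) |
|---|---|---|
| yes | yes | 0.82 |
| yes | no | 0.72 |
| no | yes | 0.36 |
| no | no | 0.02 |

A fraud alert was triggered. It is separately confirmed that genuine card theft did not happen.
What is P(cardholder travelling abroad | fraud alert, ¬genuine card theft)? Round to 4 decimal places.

P(cardholder travelling abroad | fraud alert, ¬genuine card theft) ≈ 0.8105

For the numerator, keep only cardholder travelling abroad=true terms: 0.36·0.192 = 0.069120
Normalizer over all consistent configurations: 0.02·0.808 + 0.36·0.192 = 0.085280
P(cardholder travelling abroad | fraud alert, ¬genuine card theft) = 0.069120/0.085280 ≈ 0.8105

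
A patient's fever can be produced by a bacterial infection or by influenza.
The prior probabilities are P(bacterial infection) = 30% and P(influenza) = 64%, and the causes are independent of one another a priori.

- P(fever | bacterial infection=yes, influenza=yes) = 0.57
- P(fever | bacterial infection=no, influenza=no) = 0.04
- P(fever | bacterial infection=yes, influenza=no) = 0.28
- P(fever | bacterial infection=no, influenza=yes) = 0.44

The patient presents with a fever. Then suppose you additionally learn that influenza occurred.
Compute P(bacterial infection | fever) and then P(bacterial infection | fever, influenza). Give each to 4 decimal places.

P(bacterial infection | fever) ≈ 0.4027; P(bacterial infection | fever, influenza) ≈ 0.3570

P(fever) = 0.04×0.7×0.36 + 0.44×0.7×0.64 + 0.28×0.3×0.36 + 0.57×0.3×0.64 = 0.010080 + 0.197120 + 0.030240 + 0.109440 = 0.346880
Of this, 0.139680 comes from 0.030240 + 0.109440 (the bacterial infection=true cases).
So P(bacterial infection | fever) = 0.139680/0.346880 ≈ 0.4027.

Now condition on the additional information:
Weight on bacterial infection=true, given the evidence: 0.57×0.3 = 0.171000
Denominator P(fever | influenza): 0.44×0.7 + 0.57×0.3 = 0.479000
Posterior = 0.171000 / 0.479000 ≈ 0.3570
This is intercausal reasoning (explaining away): once influenza accounts for the fever, bacterial infection becomes less likely.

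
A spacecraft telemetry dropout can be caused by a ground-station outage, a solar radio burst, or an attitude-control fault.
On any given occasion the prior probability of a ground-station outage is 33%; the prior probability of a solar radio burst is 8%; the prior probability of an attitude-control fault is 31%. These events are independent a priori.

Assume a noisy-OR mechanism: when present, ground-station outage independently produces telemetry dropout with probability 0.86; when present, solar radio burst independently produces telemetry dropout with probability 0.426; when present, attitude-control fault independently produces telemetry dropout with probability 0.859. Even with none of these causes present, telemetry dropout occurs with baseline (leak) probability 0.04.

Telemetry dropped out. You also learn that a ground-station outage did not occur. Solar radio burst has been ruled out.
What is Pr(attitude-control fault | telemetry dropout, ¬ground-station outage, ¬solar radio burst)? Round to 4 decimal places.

Under noisy-OR, P(telemetry dropout | causes) = 1 − (1−0.04)·∏(1−qᵢ) over the active causes.
Enumerate both values of attitude-control fault and weight by the priors:
  P(telemetry dropout | ¬ground-station outage, ¬solar radio burst) = 0.04×0.69 + 0.86464×0.31
        = 0.027600 + 0.268038 = 0.295638
The terms with attitude-control fault present sum to 0.268038, so
  P(attitude-control fault | telemetry dropout, ¬ground-station outage, ¬solar radio burst) = 0.268038 / 0.295638 ≈ 0.9066

Pr(attitude-control fault | telemetry dropout, ¬ground-station outage, ¬solar radio burst) ≈ 0.9066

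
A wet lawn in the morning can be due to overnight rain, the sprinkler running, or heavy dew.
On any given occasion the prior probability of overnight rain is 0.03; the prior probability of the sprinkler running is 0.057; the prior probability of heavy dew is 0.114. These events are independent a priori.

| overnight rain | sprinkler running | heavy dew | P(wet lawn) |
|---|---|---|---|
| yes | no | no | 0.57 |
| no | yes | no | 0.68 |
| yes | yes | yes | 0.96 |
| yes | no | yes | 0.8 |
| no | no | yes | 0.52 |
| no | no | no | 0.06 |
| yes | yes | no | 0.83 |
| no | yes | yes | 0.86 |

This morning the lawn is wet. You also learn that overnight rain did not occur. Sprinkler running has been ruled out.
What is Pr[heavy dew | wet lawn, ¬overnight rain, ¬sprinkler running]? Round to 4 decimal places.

Pr[heavy dew | wet lawn, ¬overnight rain, ¬sprinkler running] ≈ 0.5272

P(wet lawn | ¬overnight rain, ¬sprinkler running) = 0.06*0.886 + 0.52*0.114 = 0.053160 + 0.059280 = 0.112440
The heavy dew-present share is 0.52*0.114 = 0.059280.
Hence the posterior is 0.059280/0.112440 ≈ 0.5272.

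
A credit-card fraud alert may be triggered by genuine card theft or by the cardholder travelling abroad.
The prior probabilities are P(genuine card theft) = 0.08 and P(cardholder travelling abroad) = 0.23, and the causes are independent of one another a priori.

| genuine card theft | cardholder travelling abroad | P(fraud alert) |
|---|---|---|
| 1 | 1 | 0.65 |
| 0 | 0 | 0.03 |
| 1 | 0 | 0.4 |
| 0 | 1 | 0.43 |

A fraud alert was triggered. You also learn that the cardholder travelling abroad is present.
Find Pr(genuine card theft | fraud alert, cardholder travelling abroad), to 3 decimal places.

Pr(genuine card theft | fraud alert, cardholder travelling abroad) ≈ 0.116

P(fraud alert | cardholder travelling abroad) = 0.43×0.92 + 0.65×0.08 = 0.395600 + 0.052000 = 0.447600
Restricting to configurations with genuine card theft present: 0.65×0.08 = 0.052000.
Hence the posterior is 0.052000/0.447600 ≈ 0.116.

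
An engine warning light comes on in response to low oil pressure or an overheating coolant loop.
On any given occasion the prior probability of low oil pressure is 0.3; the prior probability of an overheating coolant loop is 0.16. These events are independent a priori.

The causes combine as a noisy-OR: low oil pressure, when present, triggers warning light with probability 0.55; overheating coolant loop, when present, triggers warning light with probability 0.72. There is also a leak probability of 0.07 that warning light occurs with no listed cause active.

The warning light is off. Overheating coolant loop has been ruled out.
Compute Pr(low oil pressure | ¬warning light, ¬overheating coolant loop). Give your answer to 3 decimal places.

Pr(low oil pressure | ¬warning light, ¬overheating coolant loop) ≈ 0.162

Under noisy-OR, P(warning light | causes) = 1 − (1−0.07)·∏(1−qᵢ) over the active causes.
Numerator (weight on configurations with low oil pressure): 0.4185·0.3 = 0.125550
Denominator P(¬warning light | ¬overheating coolant loop): 0.93·0.7 + 0.4185·0.3 = 0.776550
Posterior = 0.125550 / 0.776550 ≈ 0.162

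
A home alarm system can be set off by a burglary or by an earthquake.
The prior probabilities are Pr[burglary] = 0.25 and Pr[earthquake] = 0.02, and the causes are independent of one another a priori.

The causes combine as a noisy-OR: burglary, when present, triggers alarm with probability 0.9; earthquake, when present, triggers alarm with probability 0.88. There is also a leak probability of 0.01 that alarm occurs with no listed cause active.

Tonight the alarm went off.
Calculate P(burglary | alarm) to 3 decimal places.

P(burglary | alarm) ≈ 0.916

Under noisy-OR, P(alarm | causes) = 1 − (1−0.01)·∏(1−qᵢ) over the active causes.
Numerator (weight on configurations with burglary): 0.220745 + 0.004941 = 0.225686
The normalizing constant is 0.01*0.75*0.98 + 0.8812*0.75*0.02 + 0.901*0.25*0.98 + 0.98812*0.25*0.02 = 0.246254
Posterior = 0.225686 / 0.246254 ≈ 0.916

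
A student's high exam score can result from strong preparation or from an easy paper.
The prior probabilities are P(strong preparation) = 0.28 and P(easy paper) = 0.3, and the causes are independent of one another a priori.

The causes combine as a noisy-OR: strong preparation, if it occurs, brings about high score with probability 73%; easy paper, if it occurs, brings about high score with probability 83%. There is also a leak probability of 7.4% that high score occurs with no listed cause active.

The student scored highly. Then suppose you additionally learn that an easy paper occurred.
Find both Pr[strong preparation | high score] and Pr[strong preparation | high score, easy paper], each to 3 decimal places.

Under noisy-OR, P(high score | causes) = 1 − (1−0.074)·∏(1−qᵢ) over the active causes.
For the numerator, keep only strong preparation=true terms: 0.146996 + 0.080430 = 0.227426
Denominator P(high score): 0.074*0.72*0.7 + 0.84258*0.72*0.3 + 0.74998*0.28*0.7 + 0.957497*0.28*0.3 = 0.446719
P(strong preparation | high score) = 0.227426/0.446719 ≈ 0.509

With the extra evidence:
Numerator (weight on configurations with strong preparation): 0.957497*0.28 = 0.268099
Normalizer over all consistent configurations: 0.84258*0.72 + 0.957497*0.28 = 0.874757
P(strong preparation | high score, easy paper) = 0.268099/0.874757 ≈ 0.306
The drop from 0.509 to 0.306 is the explaining-away (discounting) effect.

Pr[strong preparation | high score] ≈ 0.509; Pr[strong preparation | high score, easy paper] ≈ 0.306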